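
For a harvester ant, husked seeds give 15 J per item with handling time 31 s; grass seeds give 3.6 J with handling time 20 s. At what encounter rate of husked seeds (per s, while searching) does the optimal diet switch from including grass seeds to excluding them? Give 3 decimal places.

0.019 per s

Drop grass seeds once their profitability E₂/h₂ falls below the rate achievable on husked seeds alone: E₂/h₂ = λE₁/(1 + λh₁).
Solve for λ: λE₁h₂ = E₂(1 + λh₁) → λ(E₁h₂ − E₂h₁) = E₂ → λ = E₂/(E₁h₂ − E₂h₁).
λ = 3.6/(15×20 − 3.6×31) = 3.6/188.4 = 0.01911 per s.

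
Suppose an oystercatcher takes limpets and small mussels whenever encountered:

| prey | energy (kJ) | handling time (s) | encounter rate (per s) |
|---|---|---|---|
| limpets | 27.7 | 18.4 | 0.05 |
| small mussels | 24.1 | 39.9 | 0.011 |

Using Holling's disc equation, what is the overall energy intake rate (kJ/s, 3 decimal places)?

R = Σλ_iE_i / (1 + Σλ_ih_i)
Numerator: 0.05×27.7 + 0.011×24.1 = 1.65
Denominator: 1 + 0.05×18.4 + 0.011×39.9 = 2.359
R = 1.65/2.359 = 0.6995 kJ/s

0.700 kJ/s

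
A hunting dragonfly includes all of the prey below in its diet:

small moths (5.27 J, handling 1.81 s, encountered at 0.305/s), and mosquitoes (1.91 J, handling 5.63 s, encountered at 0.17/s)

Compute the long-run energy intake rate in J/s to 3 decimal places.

0.770 J/s

Energy encountered per unit search time: 0.305×5.27 + 0.17×1.91 = 1.932 J/s.
Handling time per unit search time: 0.305×1.81 + 0.17×5.63 = 1.509.
Rate = 1.932/(1 + 1.509) = 0.77 J/s.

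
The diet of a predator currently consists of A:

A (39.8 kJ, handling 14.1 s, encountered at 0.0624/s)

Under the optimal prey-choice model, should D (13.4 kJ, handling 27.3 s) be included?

Current rate: (0.0624×39.8)/(1 + 0.0624×14.1) = 1.321 kJ/s.
D: E/h = 13.4/27.3 = 0.4908 kJ/s.
0.4908 < 1.321, so adding D would lower the average — exclude it.

No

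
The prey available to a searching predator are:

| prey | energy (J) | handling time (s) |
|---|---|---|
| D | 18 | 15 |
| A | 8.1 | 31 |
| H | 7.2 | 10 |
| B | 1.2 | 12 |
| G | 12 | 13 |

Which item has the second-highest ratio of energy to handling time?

G

In descending order of E/h:
D: 18/15 = 1.2 J/s
G: 12/13 = 0.923 J/s
H: 7.2/10 = 0.72 J/s
A: 8.1/31 = 0.261 J/s
B: 1.2/12 = 0.1 J/s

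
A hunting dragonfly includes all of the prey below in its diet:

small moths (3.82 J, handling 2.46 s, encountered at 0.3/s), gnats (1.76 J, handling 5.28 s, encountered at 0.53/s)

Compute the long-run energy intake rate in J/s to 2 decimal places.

0.46 J/s

Energy encountered per unit search time: 0.3×3.82 + 0.53×1.76 = 2.079 J/s.
Handling time per unit search time: 0.3×2.46 + 0.53×5.28 = 3.536.
Rate = 2.079/(1 + 3.536) = 0.4582 J/s.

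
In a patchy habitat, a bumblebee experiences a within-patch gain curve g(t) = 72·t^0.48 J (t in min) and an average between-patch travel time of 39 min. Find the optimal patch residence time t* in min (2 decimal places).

36.00 min

By the marginal value theorem, leave when the instantaneous gain rate g'(t) equals the habitat-wide average g(t)/(T + t).
g'(t) = 0.48·72·t^-0.52. Setting 0.48·72·t^-0.52 = 72·t^0.48/(39+t) gives 0.48(39+t) = t, so 0.52·t = 0.48×39.
t* = 0.48×39/0.52 = 36 min.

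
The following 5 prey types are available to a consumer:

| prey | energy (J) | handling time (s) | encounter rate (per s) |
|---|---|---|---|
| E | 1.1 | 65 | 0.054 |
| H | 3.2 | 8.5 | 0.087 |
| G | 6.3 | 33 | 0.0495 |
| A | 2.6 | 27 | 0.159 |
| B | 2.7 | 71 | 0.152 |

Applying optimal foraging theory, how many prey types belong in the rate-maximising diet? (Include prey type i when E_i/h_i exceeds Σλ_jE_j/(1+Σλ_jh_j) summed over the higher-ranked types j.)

2

E/h in descending order: H 0.376, G 0.191, A 0.0963, B 0.038, E 0.0169 J/s. The optimal diet is the largest prefix of this list for which every included type satisfies E_i/h_i > R on the types above it.
Rate on top 1: 0.16. G: 0.191 > 0.16 → include.
Rate on top 2: 0.175. A: 0.0963 < 0.175 → exclude; stop.
Optimal diet: H, G — 2 of 5 types.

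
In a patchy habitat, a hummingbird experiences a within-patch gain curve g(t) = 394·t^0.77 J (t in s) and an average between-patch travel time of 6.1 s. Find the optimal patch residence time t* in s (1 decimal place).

20.4 s

Maximise g(t)/(T+t): set derivative to zero → g'(t)(T+t) = g(t).
g'(t) = 0.77·394·t^-0.23. Setting 0.77·394·t^-0.23 = 394·t^0.77/(6.1+t) gives 0.77(6.1+t) = t, so 0.23·t = 0.77×6.1.
t* = 0.77×6.1/0.23 = 20.42 s.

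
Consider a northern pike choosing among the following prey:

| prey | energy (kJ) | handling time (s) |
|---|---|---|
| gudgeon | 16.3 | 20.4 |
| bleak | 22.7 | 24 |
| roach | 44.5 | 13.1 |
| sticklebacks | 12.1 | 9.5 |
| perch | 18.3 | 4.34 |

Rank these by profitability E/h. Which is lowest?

gudgeon

In descending order of E/h:
perch: 18.3/4.34 = 4.22 kJ/s
roach: 44.5/13.1 = 3.4 kJ/s
sticklebacks: 12.1/9.5 = 1.27 kJ/s
bleak: 22.7/24 = 0.946 kJ/s
gudgeon: 16.3/20.4 = 0.799 kJ/s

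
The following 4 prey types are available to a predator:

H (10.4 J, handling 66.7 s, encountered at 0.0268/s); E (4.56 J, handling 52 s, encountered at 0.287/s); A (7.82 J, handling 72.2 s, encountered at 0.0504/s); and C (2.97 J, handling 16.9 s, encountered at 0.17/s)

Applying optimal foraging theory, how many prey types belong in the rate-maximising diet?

Rank by E/h (J/s): C 0.176, H 0.156, A 0.108, E 0.0877. Include each in turn until the next type's E/h falls below the running intake rate.
Rate on top 1: 0.1304. H: 0.156 > 0.1304 → include.
Rate on top 2: 0.1384. A: 0.108 < 0.1384 → exclude; stop.
Optimal diet: C, H — 2 of 4 types.

2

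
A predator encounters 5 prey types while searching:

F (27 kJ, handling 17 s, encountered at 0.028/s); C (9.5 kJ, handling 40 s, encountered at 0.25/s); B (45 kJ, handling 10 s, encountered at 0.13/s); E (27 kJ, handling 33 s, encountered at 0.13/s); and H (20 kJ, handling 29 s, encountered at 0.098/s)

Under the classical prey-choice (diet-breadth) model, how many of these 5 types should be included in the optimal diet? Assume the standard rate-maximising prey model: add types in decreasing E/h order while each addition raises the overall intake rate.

E/h in descending order: B 4.5, F 1.59, E 0.818, H 0.69, C 0.237 kJ/s. The optimal diet is the largest prefix of this list for which every included type satisfies E_i/h_i > R on the types above it.
Rate on top 1: 2.543. F: 1.59 < 2.543 → exclude; stop.
Optimal diet: B — 1 of 5 types.

1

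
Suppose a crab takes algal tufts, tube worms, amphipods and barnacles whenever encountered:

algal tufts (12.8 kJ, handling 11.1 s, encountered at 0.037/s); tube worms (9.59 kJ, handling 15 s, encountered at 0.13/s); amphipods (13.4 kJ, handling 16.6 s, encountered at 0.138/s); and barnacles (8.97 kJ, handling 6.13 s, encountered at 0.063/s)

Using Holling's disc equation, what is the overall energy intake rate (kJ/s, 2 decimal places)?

0.68 kJ/s

Energy encountered per unit search time: 0.037×12.8 + 0.13×9.59 + 0.138×13.4 + 0.063×8.97 = 4.135 kJ/s.
Handling time per unit search time: 0.037×11.1 + 0.13×15 + 0.138×16.6 + 0.063×6.13 = 5.038.
Rate = 4.135/(1 + 5.038) = 0.6848 kJ/s.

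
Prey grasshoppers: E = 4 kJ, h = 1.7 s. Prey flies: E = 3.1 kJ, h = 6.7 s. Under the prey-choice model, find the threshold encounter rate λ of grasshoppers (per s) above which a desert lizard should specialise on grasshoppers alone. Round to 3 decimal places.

0.144 per s

The zero-one rule: include flies iff E₂/h₂ > λE₁/(1+λh₁). Equality gives the switch point.
λE₁h₂ = E₂ + λE₂h₁ ⇒ λ = E₂/(E₁h₂ − E₂h₁) = 3.1/(26.8 − 5.27) = 0.144 per s.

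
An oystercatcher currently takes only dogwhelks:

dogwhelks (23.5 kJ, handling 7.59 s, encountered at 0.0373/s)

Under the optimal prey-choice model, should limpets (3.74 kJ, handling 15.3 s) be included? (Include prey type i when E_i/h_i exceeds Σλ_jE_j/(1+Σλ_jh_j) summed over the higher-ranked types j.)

On dogwhelks alone, R = ΣλE/(1+Σλh) = 0.8765/1.283 = 0.6831 kJ/s.
Profitability of limpets: 3.74/15.3 = 0.2444 kJ/s.
Since 0.2444 < R, time spent handling limpets is better spent searching.

No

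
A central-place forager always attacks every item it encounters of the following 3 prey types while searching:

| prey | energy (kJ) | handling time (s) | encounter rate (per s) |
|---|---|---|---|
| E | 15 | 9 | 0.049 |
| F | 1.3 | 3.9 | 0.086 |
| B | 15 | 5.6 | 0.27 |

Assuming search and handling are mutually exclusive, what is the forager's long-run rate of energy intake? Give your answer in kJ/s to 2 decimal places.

1.49 kJ/s

Energy encountered per unit search time: 0.049×15 + 0.086×1.3 + 0.27×15 = 4.897 kJ/s.
Handling time per unit search time: 0.049×9 + 0.086×3.9 + 0.27×5.6 = 2.288.
Rate = 4.897/(1 + 2.288) = 1.489 kJ/s.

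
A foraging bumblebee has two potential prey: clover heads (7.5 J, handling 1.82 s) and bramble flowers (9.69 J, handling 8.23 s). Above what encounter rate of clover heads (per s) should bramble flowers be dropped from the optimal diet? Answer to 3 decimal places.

0.220 per s

At the threshold, the rate on clover heads alone equals the profitability of bramble flowers: λ·7.5/(1 + λ·1.82) = 9.69/8.23 = 1.177.
Rearranging, λ(7.5 − 1.177×1.82) = 1.177, so λ = 1.177/5.357 = 0.2198 per s.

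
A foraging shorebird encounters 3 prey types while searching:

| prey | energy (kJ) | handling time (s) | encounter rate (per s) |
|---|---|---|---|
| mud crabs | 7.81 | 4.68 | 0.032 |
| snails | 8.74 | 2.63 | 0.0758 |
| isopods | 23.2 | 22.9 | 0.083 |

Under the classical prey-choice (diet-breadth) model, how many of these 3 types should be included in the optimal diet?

3

Profitabilities (E/h, kJ/s): snails 3.32, mud crabs 1.67, isopods 1.01. Add prey in this order while the next type's profitability exceeds the intake rate on those already taken.
Rate on top 1: 0.5524. mud crabs: 1.67 > 0.5524 → include.
Rate on top 2: 0.6763. isopods: 1.01 > 0.6763 → include.
Optimal diet: snails, mud crabs, isopods — 3 of 3 types.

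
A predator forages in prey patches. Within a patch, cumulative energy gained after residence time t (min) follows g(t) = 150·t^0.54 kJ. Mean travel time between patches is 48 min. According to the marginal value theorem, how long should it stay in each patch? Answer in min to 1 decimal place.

By the marginal value theorem, leave when the instantaneous gain rate g'(t) equals the habitat-wide average g(t)/(T + t).
g'(t) = 0.54·150·t^-0.46. Setting 0.54·150·t^-0.46 = 150·t^0.54/(48+t) gives 0.54(48+t) = t, so 0.46·t = 0.54×48.
t* = 0.54×48/0.46 = 56.35 min.

56.3 min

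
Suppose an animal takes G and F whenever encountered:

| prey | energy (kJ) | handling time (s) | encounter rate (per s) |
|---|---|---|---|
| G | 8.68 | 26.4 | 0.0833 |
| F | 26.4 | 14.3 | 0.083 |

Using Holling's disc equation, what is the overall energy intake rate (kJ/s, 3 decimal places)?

Energy encountered per unit search time: 0.0833×8.68 + 0.083×26.4 = 2.914 kJ/s.
Handling time per unit search time: 0.0833×26.4 + 0.083×14.3 = 3.386.
Rate = 2.914/(1 + 3.386) = 0.6644 kJ/s.

0.664 kJ/s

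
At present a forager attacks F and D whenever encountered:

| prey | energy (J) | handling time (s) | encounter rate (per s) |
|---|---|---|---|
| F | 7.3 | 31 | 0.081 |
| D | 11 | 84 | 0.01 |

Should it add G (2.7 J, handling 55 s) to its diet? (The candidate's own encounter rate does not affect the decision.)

Current rate: (0.081×7.3 + 0.01×11)/(1 + 0.081×31 + 0.01×84) = 0.1612 J/s.
G: E/h = 2.7/55 = 0.04909 J/s.
0.04909 < 0.1612, so adding G would lower the average — exclude it.

No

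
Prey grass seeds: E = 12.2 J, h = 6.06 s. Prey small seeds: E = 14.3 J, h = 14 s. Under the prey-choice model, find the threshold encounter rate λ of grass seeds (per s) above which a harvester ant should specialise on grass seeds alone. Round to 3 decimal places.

At the threshold, the rate on grass seeds alone equals the profitability of small seeds: λ·12.2/(1 + λ·6.06) = 14.3/14 = 1.021.
Rearranging, λ(12.2 − 1.021×6.06) = 1.021, so λ = 1.021/6.01 = 0.17 per s.

0.170 per s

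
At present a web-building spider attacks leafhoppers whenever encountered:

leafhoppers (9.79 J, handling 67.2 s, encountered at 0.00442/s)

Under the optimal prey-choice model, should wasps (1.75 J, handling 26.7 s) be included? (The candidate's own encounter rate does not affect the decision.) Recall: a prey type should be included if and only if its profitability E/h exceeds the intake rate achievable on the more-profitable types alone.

Current rate: (0.00442×9.79)/(1 + 0.00442×67.2) = 0.03336 J/s.
wasps: E/h = 1.75/26.7 = 0.06554 J/s.
0.06554 > 0.03336, so adding wasps raises the average — include it.

Yes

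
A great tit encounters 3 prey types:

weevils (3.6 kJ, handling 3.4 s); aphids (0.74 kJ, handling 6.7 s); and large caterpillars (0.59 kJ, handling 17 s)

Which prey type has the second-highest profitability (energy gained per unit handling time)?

aphids

In descending order of E/h:
weevils: 3.6/3.4 = 1.06 kJ/s
aphids: 0.74/6.7 = 0.11 kJ/s
large caterpillars: 0.59/17 = 0.0347 kJ/s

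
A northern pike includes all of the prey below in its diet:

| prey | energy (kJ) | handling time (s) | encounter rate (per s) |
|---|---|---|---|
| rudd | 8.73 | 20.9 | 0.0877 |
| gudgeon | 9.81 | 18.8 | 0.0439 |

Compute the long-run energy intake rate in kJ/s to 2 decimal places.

0.33 kJ/s

R = (0.0877×8.73 + 0.0439×9.81) / (1 + 0.0877×20.9 + 0.0439×18.8) = 1.196/3.658 = 0.327 kJ/s.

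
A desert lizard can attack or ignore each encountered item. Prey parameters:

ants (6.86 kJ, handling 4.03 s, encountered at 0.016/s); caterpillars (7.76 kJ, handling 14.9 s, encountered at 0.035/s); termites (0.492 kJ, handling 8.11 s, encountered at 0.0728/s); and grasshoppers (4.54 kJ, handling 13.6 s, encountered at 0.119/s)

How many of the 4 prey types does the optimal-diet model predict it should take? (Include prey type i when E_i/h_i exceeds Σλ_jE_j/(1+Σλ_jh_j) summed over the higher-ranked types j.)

Rank by E/h (kJ/s): ants 1.7, caterpillars 0.521, grasshoppers 0.334, termites 0.0607. Include each in turn until the next type's E/h falls below the running intake rate.
Rate on top 1: 0.1031. caterpillars: 0.521 > 0.1031 → include.
Rate on top 2: 0.2405. grasshoppers: 0.334 > 0.2405 → include.
Rate on top 3: 0.2876. termites: 0.0607 < 0.2876 → exclude; stop.
Optimal diet: ants, caterpillars, grasshoppers — 3 of 4 types.

3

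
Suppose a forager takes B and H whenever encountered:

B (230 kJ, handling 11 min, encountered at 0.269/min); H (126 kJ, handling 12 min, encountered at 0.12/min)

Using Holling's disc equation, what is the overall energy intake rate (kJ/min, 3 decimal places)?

14.260 kJ/min

R = Σλ_iE_i / (1 + Σλ_ih_i)
Numerator: 0.269×230 + 0.12×126 = 76.99
Denominator: 1 + 0.269×11 + 0.12×12 = 5.399
R = 76.99/5.399 = 14.26 kJ/min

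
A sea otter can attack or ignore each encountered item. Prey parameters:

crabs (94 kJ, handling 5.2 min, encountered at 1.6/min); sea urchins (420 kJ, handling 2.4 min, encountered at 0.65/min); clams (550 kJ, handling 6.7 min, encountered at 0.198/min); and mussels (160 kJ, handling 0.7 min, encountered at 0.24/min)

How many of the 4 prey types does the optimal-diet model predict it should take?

E/h in descending order: mussels 229, sea urchins 175, clams 82.1, crabs 18.1 kJ/min. The optimal diet is the largest prefix of this list for which every included type satisfies E_i/h_i > R on the types above it.
Rate on top 1: 32.88. sea urchins: 175 > 32.88 → include.
Rate on top 2: 114.1. clams: 82.1 < 114.1 → exclude; stop.
Optimal diet: mussels, sea urchins — 2 of 4 types.

2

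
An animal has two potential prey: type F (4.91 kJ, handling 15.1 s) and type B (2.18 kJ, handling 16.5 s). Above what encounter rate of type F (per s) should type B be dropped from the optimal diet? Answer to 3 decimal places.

0.045 per s

The zero-one rule: include type B iff E₂/h₂ > λE₁/(1+λh₁). Equality gives the switch point.
λE₁h₂ = E₂ + λE₂h₁ ⇒ λ = E₂/(E₁h₂ − E₂h₁) = 2.18/(81.02 − 32.92) = 0.04533 per s.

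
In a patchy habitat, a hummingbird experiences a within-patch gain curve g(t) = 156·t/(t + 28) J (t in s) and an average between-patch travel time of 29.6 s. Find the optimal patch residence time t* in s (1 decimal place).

28.8 s

By the marginal value theorem, leave when the instantaneous gain rate g'(t) equals the habitat-wide average g(t)/(T + t).
g'(t) = 156·28/(t + 28)². Setting 156·28/(t+28)² = 156t/[(t+28)(29.6+t)] gives 28(29.6+t) = t(t+28), so t² = 28×29.6 = 828.8.
t* = √828.8 = 28.79 s.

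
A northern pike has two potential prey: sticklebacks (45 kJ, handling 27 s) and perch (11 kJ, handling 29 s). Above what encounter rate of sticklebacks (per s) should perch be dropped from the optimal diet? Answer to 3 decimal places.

Drop perch once their profitability E₂/h₂ falls below the rate achievable on sticklebacks alone: E₂/h₂ = λE₁/(1 + λh₁).
Solve for λ: λE₁h₂ = E₂(1 + λh₁) → λ(E₁h₂ − E₂h₁) = E₂ → λ = E₂/(E₁h₂ − E₂h₁).
λ = 11/(45×29 − 11×27) = 11/1008 = 0.01091 per s.

0.011 per s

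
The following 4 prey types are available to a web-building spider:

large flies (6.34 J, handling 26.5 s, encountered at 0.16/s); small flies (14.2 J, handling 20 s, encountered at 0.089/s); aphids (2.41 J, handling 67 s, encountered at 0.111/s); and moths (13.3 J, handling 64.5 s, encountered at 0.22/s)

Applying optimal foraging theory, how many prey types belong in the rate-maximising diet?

Rank by E/h (J/s): small flies 0.71, large flies 0.239, moths 0.206, aphids 0.036. Include each in turn until the next type's E/h falls below the running intake rate.
Rate on top 1: 0.4546. large flies: 0.239 < 0.4546 → exclude; stop.
Optimal diet: small flies — 1 of 4 types.

1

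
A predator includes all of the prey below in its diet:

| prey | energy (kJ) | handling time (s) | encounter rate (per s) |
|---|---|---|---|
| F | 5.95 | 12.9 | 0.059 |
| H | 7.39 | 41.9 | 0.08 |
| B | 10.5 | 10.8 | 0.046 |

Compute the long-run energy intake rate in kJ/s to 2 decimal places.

0.25 kJ/s

Energy encountered per unit search time: 0.059×5.95 + 0.08×7.39 + 0.046×10.5 = 1.425 kJ/s.
Handling time per unit search time: 0.059×12.9 + 0.08×41.9 + 0.046×10.8 = 4.61.
Rate = 1.425/(1 + 4.61) = 0.2541 kJ/s.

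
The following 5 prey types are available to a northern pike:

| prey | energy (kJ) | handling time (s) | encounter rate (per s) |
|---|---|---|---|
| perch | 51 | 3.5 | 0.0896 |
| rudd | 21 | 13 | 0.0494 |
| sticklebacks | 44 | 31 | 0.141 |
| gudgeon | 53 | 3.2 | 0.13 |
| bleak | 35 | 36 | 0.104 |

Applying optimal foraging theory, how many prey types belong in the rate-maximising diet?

E/h in descending order: gudgeon 16.6, perch 14.6, rudd 1.62, sticklebacks 1.42, bleak 0.972 kJ/s. The optimal diet is the largest prefix of this list for which every included type satisfies E_i/h_i > R on the types above it.
Rate on top 1: 4.866. perch: 14.6 > 4.866 → include.
Rate on top 2: 6.626. rudd: 1.62 < 6.626 → exclude; stop.
Optimal diet: gudgeon, perch — 2 of 5 types.

2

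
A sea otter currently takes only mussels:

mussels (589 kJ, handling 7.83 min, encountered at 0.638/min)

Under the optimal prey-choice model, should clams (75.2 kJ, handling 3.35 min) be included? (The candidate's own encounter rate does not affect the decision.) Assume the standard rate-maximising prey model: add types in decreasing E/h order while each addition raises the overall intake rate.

Current rate: (0.638×589)/(1 + 0.638×7.83) = 62.68 kJ/min.
Profitability of clams: 75.2/3.35 = 22.45 kJ/min.
Since 22.45 < R, time spent handling clams is better spent searching.

No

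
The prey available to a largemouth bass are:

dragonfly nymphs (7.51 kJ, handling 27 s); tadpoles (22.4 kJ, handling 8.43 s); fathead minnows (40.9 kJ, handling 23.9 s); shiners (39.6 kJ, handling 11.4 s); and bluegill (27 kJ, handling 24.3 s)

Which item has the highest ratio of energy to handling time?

shiners

In descending order of E/h:
shiners: 39.6/11.4 = 3.47 kJ/s
tadpoles: 22.4/8.43 = 2.66 kJ/s
fathead minnows: 40.9/23.9 = 1.71 kJ/s
bluegill: 27/24.3 = 1.11 kJ/s
dragonfly nymphs: 7.51/27 = 0.278 kJ/s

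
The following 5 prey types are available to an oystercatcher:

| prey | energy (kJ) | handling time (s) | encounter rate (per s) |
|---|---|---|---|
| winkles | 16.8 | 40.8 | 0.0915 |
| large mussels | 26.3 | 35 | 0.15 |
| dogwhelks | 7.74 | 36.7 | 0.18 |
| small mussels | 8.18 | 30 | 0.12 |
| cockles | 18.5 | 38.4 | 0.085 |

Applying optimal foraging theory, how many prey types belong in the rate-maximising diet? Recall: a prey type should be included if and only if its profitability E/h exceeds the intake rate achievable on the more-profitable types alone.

1

Profitabilities (E/h, kJ/s): large mussels 0.751, cockles 0.482, winkles 0.412, small mussels 0.273, dogwhelks 0.211. Add prey in this order while the next type's profitability exceeds the intake rate on those already taken.
Rate on top 1: 0.6312. cockles: 0.482 < 0.6312 → exclude; stop.
Optimal diet: large mussels — 1 of 5 types.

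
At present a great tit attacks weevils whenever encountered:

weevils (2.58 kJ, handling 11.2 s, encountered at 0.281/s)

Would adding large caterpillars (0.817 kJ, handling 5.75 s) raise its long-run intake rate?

No

On weevils alone, R = ΣλE/(1+Σλh) = 0.725/4.147 = 0.1748 kJ/s.
Profitability of large caterpillars: 0.817/5.75 = 0.1421 kJ/s.
Since 0.1421 < R, time spent handling large caterpillars is better spent searching.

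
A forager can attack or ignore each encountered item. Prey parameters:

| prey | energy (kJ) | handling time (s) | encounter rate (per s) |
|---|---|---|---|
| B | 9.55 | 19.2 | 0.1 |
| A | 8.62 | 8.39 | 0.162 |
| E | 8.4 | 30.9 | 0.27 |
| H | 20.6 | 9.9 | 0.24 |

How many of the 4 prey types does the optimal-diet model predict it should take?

Profitabilities (E/h, kJ/s): H 2.08, A 1.03, B 0.497, E 0.272. Add prey in this order while the next type's profitability exceeds the intake rate on those already taken.
Rate on top 1: 1.464. A: 1.03 < 1.464 → exclude; stop.
Optimal diet: H — 1 of 4 types.

1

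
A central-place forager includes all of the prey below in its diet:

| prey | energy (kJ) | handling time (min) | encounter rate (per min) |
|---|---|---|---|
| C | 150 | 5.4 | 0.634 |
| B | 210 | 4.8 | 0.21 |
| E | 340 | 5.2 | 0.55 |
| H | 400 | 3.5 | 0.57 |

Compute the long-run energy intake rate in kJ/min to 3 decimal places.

Energy encountered per unit search time: 0.634×150 + 0.21×210 + 0.55×340 + 0.57×400 = 554.2 kJ/min.
Handling time per unit search time: 0.634×5.4 + 0.21×4.8 + 0.55×5.2 + 0.57×3.5 = 9.287.
Rate = 554.2/(1 + 9.287) = 53.88 kJ/min.

53.876 kJ/min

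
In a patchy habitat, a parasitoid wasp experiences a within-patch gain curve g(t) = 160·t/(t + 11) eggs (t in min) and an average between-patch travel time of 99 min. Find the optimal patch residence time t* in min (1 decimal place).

33.0 min

Optimal t* satisfies g'(t*) = g(t*)/(T + t*).
g'(t) = 160·11/(t + 11)². Setting 160·11/(t+11)² = 160t/[(t+11)(99+t)] gives 11(99+t) = t(t+11), so t² = 11×99 = 1089.
t* = √1089 = 33 min.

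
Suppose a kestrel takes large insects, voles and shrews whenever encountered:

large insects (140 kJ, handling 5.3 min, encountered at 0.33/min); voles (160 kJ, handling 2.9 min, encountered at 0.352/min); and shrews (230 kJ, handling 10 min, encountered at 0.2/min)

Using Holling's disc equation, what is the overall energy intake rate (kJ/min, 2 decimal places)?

Energy encountered per unit search time: 0.33×140 + 0.352×160 + 0.2×230 = 148.5 kJ/min.
Handling time per unit search time: 0.33×5.3 + 0.352×2.9 + 0.2×10 = 4.77.
Rate = 148.5/(1 + 4.77) = 25.74 kJ/min.

25.74 kJ/min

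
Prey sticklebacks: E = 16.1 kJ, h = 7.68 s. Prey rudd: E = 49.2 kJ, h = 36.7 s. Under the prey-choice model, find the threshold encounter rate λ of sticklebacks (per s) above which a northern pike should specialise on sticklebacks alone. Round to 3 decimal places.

Drop rudd once their profitability E₂/h₂ falls below the rate achievable on sticklebacks alone: E₂/h₂ = λE₁/(1 + λh₁).
Solve for λ: λE₁h₂ = E₂(1 + λh₁) → λ(E₁h₂ − E₂h₁) = E₂ → λ = E₂/(E₁h₂ − E₂h₁).
λ = 49.2/(16.1×36.7 − 49.2×7.68) = 49.2/213 = 0.231 per s.

0.231 per s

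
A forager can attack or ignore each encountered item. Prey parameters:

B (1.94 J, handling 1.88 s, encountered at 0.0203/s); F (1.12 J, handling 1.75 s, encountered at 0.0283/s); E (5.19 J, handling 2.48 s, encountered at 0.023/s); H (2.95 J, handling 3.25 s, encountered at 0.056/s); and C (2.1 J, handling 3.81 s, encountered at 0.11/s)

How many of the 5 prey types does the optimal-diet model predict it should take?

Rank by E/h (J/s): E 2.09, B 1.03, H 0.908, F 0.64, C 0.551. Include each in turn until the next type's E/h falls below the running intake rate.
Rate on top 1: 0.1129. B: 1.03 > 0.1129 → include.
Rate on top 2: 0.145. H: 0.908 > 0.145 → include.
Rate on top 3: 0.2536. F: 0.64 > 0.2536 → include.
Rate on top 4: 0.2681. C: 0.551 > 0.2681 → include.
Optimal diet: E, B, H, F, C — 5 of 5 types.

5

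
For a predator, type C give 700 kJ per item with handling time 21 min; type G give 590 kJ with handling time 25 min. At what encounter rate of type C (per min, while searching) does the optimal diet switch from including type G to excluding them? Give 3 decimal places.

At the threshold, the rate on type C alone equals the profitability of type G: λ·700/(1 + λ·21) = 590/25 = 23.6.
Rearranging, λ(700 − 23.6×21) = 23.6, so λ = 23.6/204.4 = 0.1155 per min.

0.115 per min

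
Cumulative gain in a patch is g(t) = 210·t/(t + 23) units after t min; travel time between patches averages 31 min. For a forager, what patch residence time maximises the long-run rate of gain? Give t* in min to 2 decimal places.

By the marginal value theorem, leave when the instantaneous gain rate g'(t) equals the habitat-wide average g(t)/(T + t).
g'(t) = 210·23/(t + 23)². Setting 210·23/(t+23)² = 210t/[(t+23)(31+t)] gives 23(31+t) = t(t+23), so t² = 23×31 = 713.
t* = √713 = 26.7 min.

26.70 min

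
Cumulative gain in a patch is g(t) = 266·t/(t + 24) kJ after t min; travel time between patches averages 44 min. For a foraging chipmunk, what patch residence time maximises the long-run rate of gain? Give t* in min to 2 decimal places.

By the marginal value theorem, leave when the instantaneous gain rate g'(t) equals the habitat-wide average g(t)/(T + t).
g'(t) = 266·24/(t + 24)². Setting 266·24/(t+24)² = 266t/[(t+24)(44+t)] gives 24(44+t) = t(t+24), so t² = 24×44 = 1056.
t* = √1056 = 32.5 min.

32.50 min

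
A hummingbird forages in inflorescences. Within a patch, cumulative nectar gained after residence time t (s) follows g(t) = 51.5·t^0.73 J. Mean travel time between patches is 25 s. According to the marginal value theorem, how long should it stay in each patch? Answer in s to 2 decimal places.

Optimal t* satisfies g'(t*) = g(t*)/(T + t*).
g'(t) = 0.73·51.5·t^-0.27. Setting 0.73·51.5·t^-0.27 = 51.5·t^0.73/(25+t) gives 0.73(25+t) = t, so 0.27·t = 0.73×25.
t* = 0.73×25/0.27 = 67.59 s.

67.59 s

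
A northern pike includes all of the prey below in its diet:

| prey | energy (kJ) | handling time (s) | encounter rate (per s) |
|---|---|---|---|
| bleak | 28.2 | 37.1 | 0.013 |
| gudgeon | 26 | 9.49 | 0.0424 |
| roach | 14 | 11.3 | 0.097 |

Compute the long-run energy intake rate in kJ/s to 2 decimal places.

0.95 kJ/s

R = (0.013×28.2 + 0.0424×26 + 0.097×14) / (1 + 0.013×37.1 + 0.0424×9.49 + 0.097×11.3) = 2.827/2.981 = 0.9484 kJ/s.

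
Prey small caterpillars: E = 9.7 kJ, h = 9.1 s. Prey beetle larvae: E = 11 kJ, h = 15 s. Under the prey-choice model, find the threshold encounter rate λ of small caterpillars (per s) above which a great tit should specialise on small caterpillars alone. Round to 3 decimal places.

0.242 per s

The zero-one rule: include beetle larvae iff E₂/h₂ > λE₁/(1+λh₁). Equality gives the switch point.
λE₁h₂ = E₂ + λE₂h₁ ⇒ λ = E₂/(E₁h₂ − E₂h₁) = 11/(145.5 − 100.1) = 0.2423 per s.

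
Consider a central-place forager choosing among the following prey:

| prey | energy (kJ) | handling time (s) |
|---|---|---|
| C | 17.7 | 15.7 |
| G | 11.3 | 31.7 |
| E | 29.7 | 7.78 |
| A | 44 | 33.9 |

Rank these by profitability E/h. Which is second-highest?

In descending order of E/h:
E: 29.7/7.78 = 3.82 kJ/s
A: 44/33.9 = 1.3 kJ/s
C: 17.7/15.7 = 1.13 kJ/s
G: 11.3/31.7 = 0.356 kJ/s

A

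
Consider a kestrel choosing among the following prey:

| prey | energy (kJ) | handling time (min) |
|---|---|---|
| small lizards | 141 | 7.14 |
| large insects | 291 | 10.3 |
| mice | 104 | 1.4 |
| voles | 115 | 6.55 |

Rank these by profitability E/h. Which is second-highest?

large insects

Profitability E/h (kJ/min): small lizards = 141/7.14 = 19.7, large insects = 291/10.3 = 28.3, mice = 104/1.4 = 74.3, voles = 115/6.55 = 17.6.
Ranked: mice > large insects > small lizards > voles.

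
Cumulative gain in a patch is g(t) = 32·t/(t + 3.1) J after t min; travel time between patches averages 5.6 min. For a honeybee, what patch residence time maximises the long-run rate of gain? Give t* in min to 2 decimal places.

4.17 min

Maximise g(t)/(T+t): set derivative to zero → g'(t)(T+t) = g(t).
g'(t) = 32·3.1/(t + 3.1)². Setting 32·3.1/(t+3.1)² = 32t/[(t+3.1)(5.6+t)] gives 3.1(5.6+t) = t(t+3.1), so t² = 3.1×5.6 = 17.36.
t* = √17.36 = 4.167 min.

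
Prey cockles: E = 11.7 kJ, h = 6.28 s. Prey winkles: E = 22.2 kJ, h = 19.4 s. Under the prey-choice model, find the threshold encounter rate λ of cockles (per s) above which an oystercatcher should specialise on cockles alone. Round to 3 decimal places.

0.254 per s

Drop winkles once their profitability E₂/h₂ falls below the rate achievable on cockles alone: E₂/h₂ = λE₁/(1 + λh₁).
Solve for λ: λE₁h₂ = E₂(1 + λh₁) → λ(E₁h₂ − E₂h₁) = E₂ → λ = E₂/(E₁h₂ − E₂h₁).
λ = 22.2/(11.7×19.4 − 22.2×6.28) = 22.2/87.56 = 0.2535 per s.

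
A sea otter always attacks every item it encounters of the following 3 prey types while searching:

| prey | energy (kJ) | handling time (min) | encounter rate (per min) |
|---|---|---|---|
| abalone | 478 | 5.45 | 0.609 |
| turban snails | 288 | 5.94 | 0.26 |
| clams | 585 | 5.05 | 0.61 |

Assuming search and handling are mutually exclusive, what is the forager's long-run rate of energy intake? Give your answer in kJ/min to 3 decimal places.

Energy encountered per unit search time: 0.609×478 + 0.26×288 + 0.61×585 = 722.8 kJ/min.
Handling time per unit search time: 0.609×5.45 + 0.26×5.94 + 0.61×5.05 = 7.944.
Rate = 722.8/(1 + 7.944) = 80.82 kJ/min.

80.818 kJ/min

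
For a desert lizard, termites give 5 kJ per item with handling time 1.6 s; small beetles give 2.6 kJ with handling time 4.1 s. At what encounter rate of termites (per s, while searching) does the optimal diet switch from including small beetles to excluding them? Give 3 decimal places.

Drop small beetles once their profitability E₂/h₂ falls below the rate achievable on termites alone: E₂/h₂ = λE₁/(1 + λh₁).
Solve for λ: λE₁h₂ = E₂(1 + λh₁) → λ(E₁h₂ − E₂h₁) = E₂ → λ = E₂/(E₁h₂ − E₂h₁).
λ = 2.6/(5×4.1 − 2.6×1.6) = 2.6/16.34 = 0.1591 per s.

0.159 per s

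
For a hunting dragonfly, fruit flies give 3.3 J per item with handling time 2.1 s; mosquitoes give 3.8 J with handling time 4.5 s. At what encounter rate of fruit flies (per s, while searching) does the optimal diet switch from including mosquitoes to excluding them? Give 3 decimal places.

At the threshold, the rate on fruit flies alone equals the profitability of mosquitoes: λ·3.3/(1 + λ·2.1) = 3.8/4.5 = 0.8444.
Rearranging, λ(3.3 − 0.8444×2.1) = 0.8444, so λ = 0.8444/1.527 = 0.5531 per s.

0.553 per s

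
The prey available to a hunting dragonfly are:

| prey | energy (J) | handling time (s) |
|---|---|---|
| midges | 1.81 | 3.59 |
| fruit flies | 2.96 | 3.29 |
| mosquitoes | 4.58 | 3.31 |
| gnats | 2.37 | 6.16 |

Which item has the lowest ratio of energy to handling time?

In descending order of E/h:
mosquitoes: 4.58/3.31 = 1.38 J/s
fruit flies: 2.96/3.29 = 0.9 J/s
midges: 1.81/3.59 = 0.504 J/s
gnats: 2.37/6.16 = 0.385 J/s

gnats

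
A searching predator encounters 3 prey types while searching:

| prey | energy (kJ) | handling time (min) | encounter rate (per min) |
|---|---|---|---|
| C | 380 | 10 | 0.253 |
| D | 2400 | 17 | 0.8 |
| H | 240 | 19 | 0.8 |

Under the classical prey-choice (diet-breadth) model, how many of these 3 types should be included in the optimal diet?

E/h in descending order: D 141, C 38, H 12.6 kJ/min. The optimal diet is the largest prefix of this list for which every included type satisfies E_i/h_i > R on the types above it.
Rate on top 1: 131.5. C: 38 < 131.5 → exclude; stop.
Optimal diet: D — 1 of 3 types.

1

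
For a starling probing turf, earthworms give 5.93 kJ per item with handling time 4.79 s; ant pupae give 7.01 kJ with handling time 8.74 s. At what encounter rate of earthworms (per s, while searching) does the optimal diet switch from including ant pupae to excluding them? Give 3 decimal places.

At the threshold, the rate on earthworms alone equals the profitability of ant pupae: λ·5.93/(1 + λ·4.79) = 7.01/8.74 = 0.8021.
Rearranging, λ(5.93 − 0.8021×4.79) = 0.8021, so λ = 0.8021/2.088 = 0.3841 per s.

0.384 per s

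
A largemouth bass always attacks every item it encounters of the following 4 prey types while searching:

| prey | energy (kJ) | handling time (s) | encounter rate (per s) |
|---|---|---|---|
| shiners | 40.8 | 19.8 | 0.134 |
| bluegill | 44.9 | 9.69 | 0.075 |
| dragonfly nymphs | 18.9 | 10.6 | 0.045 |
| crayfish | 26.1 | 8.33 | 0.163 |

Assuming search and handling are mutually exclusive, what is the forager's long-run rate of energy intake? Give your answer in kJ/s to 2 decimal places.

R = Σλ_iE_i / (1 + Σλ_ih_i)
Numerator: 0.134×40.8 + 0.075×44.9 + 0.045×18.9 + 0.163×26.1 = 13.94
Denominator: 1 + 0.134×19.8 + 0.075×9.69 + 0.045×10.6 + 0.163×8.33 = 6.215
R = 13.94/6.215 = 2.243 kJ/s

2.24 kJ/s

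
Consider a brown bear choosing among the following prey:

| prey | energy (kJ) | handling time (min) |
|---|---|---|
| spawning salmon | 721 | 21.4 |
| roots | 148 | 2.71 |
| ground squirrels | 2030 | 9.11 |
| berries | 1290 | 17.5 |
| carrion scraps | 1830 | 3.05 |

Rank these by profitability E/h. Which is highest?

Profitability E/h (kJ/min): spawning salmon = 721/21.4 = 33.7, roots = 148/2.71 = 54.6, ground squirrels = 2030/9.11 = 223, berries = 1290/17.5 = 73.7, carrion scraps = 1830/3.05 = 600.
Ranked: carrion scraps > ground squirrels > berries > roots > spawning salmon.

carrion scraps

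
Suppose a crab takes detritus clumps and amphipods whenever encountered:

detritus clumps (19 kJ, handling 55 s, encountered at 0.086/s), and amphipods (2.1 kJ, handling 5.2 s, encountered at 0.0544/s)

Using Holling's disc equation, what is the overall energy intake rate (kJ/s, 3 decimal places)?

R = Σλ_iE_i / (1 + Σλ_ih_i)
Numerator: 0.086×19 + 0.0544×2.1 = 1.748
Denominator: 1 + 0.086×55 + 0.0544×5.2 = 6.013
R = 1.748/6.013 = 0.2907 kJ/s

0.291 kJ/s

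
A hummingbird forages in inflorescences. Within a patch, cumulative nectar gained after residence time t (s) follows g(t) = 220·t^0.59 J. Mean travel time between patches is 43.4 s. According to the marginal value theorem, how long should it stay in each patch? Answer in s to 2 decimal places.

Maximise g(t)/(T+t): set derivative to zero → g'(t)(T+t) = g(t).
g'(t) = 0.59·220·t^-0.41. Setting 0.59·220·t^-0.41 = 220·t^0.59/(43.4+t) gives 0.59(43.4+t) = t, so 0.41·t = 0.59×43.4.
t* = 0.59×43.4/0.41 = 62.45 s.

62.45 s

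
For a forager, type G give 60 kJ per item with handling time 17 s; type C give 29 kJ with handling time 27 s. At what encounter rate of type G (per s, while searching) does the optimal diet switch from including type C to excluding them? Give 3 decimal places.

At the threshold, the rate on type G alone equals the profitability of type C: λ·60/(1 + λ·17) = 29/27 = 1.074.
Rearranging, λ(60 − 1.074×17) = 1.074, so λ = 1.074/41.74 = 0.02573 per s.

0.026 per s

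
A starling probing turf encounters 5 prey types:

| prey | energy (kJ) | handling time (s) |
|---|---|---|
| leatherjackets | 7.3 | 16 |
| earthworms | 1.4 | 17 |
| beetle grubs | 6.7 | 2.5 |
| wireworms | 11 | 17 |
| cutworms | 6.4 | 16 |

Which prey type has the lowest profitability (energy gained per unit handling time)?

Profitability E/h (kJ/s): leatherjackets = 7.3/16 = 0.456, earthworms = 1.4/17 = 0.0824, beetle grubs = 6.7/2.5 = 2.68, wireworms = 11/17 = 0.647, cutworms = 6.4/16 = 0.4.
Ranked: beetle grubs > wireworms > leatherjackets > cutworms > earthworms.

earthworms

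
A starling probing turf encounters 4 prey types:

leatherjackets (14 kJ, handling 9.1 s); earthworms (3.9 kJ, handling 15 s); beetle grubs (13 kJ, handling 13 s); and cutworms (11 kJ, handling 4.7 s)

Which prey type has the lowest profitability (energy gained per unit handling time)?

Profitability E/h (kJ/s): leatherjackets = 14/9.1 = 1.54, earthworms = 3.9/15 = 0.26, beetle grubs = 13/13 = 1, cutworms = 11/4.7 = 2.34.
Ranked: cutworms > leatherjackets > beetle grubs > earthworms.

earthworms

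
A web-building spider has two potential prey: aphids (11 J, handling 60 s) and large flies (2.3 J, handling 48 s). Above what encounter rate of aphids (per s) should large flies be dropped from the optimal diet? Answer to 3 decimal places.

0.006 per s

Drop large flies once their profitability E₂/h₂ falls below the rate achievable on aphids alone: E₂/h₂ = λE₁/(1 + λh₁).
Solve for λ: λE₁h₂ = E₂(1 + λh₁) → λ(E₁h₂ − E₂h₁) = E₂ → λ = E₂/(E₁h₂ − E₂h₁).
λ = 2.3/(11×48 − 2.3×60) = 2.3/390 = 0.005897 per s.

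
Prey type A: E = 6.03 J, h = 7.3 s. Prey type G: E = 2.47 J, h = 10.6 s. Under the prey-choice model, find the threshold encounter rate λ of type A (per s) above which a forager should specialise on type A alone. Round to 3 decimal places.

Drop type G once their profitability E₂/h₂ falls below the rate achievable on type A alone: E₂/h₂ = λE₁/(1 + λh₁).
Solve for λ: λE₁h₂ = E₂(1 + λh₁) → λ(E₁h₂ − E₂h₁) = E₂ → λ = E₂/(E₁h₂ − E₂h₁).
λ = 2.47/(6.03×10.6 − 2.47×7.3) = 2.47/45.89 = 0.05383 per s.

0.054 per s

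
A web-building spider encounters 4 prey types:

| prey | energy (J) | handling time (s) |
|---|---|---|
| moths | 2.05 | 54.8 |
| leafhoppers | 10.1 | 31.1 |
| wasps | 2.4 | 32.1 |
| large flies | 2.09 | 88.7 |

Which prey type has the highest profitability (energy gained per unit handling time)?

leafhoppers

Profitability E/h (J/s): moths = 2.05/54.8 = 0.0374, leafhoppers = 10.1/31.1 = 0.325, wasps = 2.4/32.1 = 0.0748, large flies = 2.09/88.7 = 0.0236.
Ranked: leafhoppers > wasps > moths > large flies.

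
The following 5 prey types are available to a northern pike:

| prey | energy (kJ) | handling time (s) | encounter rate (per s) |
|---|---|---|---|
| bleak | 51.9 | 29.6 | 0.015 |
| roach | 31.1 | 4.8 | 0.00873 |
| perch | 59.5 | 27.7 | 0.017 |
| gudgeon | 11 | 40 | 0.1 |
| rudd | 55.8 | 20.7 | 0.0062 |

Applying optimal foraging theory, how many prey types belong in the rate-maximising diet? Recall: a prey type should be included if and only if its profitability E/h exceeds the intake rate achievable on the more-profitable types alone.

4

E/h in descending order: roach 6.48, rudd 2.7, perch 2.15, bleak 1.75, gudgeon 0.275 kJ/s. The optimal diet is the largest prefix of this list for which every included type satisfies E_i/h_i > R on the types above it.
Rate on top 1: 0.2606. rudd: 2.7 > 0.2606 → include.
Rate on top 2: 0.5276. perch: 2.15 > 0.5276 → include.
Rate on top 3: 0.9926. bleak: 1.75 > 0.9926 → include.
Rate on top 4: 1.155. gudgeon: 0.275 < 1.155 → exclude; stop.
Optimal diet: roach, rudd, perch, bleak — 4 of 5 types.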